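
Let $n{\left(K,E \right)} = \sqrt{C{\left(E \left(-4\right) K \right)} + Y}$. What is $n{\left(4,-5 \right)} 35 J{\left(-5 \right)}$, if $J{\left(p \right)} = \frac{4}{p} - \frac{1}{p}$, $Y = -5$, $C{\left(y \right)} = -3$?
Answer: $- 42 i \sqrt{2} \approx - 59.397 i$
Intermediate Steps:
$J{\left(p \right)} = \frac{3}{p}$
$n{\left(K,E \right)} = 2 i \sqrt{2}$ ($n{\left(K,E \right)} = \sqrt{-3 - 5} = \sqrt{-8} = 2 i \sqrt{2}$)
$n{\left(4,-5 \right)} 35 J{\left(-5 \right)} = 2 i \sqrt{2} \cdot 35 \frac{3}{-5} = 70 i \sqrt{2} \cdot 3 \left(- \frac{1}{5}\right) = 70 i \sqrt{2} \left(- \frac{3}{5}\right) = - 42 i \sqrt{2}$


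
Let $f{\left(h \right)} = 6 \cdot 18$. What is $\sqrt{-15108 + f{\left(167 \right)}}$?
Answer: $50 i \sqrt{6} \approx 122.47 i$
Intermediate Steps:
$f{\left(h \right)} = 108$
$\sqrt{-15108 + f{\left(167 \right)}} = \sqrt{-15108 + 108} = \sqrt{-15000} = 50 i \sqrt{6}$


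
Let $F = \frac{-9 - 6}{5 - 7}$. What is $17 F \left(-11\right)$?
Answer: $- \frac{2805}{2} \approx -1402.5$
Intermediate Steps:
$F = \frac{15}{2}$ ($F = - \frac{15}{-2} = \left(-15\right) \left(- \frac{1}{2}\right) = \frac{15}{2} \approx 7.5$)
$17 F \left(-11\right) = 17 \cdot \frac{15}{2} \left(-11\right) = \frac{255}{2} \left(-11\right) = - \frac{2805}{2}$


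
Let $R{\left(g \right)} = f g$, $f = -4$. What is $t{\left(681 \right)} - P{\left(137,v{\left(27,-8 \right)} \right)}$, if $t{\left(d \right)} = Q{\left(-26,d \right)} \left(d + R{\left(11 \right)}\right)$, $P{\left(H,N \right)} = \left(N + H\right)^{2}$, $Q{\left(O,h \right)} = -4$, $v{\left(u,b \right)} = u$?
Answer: $-29444$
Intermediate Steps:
$P{\left(H,N \right)} = \left(H + N\right)^{2}$
$R{\left(g \right)} = - 4 g$
$t{\left(d \right)} = 176 - 4 d$ ($t{\left(d \right)} = - 4 \left(d - 44\right) = - 4 \left(-44 + d\right) = 176 - 4 d$)
$t{\left(681 \right)} - P{\left(137,v{\left(27,-8 \right)} \right)} = \left(176 - 2724\right) - \left(137 + 27\right)^{2} = \left(176 - 2724\right) - 164^{2} = -2548 - 26896 = -29444$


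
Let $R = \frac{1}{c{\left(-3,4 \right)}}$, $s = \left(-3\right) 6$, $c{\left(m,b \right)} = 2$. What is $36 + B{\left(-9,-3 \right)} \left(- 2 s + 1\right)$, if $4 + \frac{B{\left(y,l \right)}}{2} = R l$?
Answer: $-371$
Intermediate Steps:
$s = -18$
$R = \frac{1}{2} \approx 0.5$
$B{\left(y,l \right)} = -8 + l$ ($B{\left(y,l \right)} = -8 + 2 \frac{l}{2} = -8 + l$)
$36 + B{\left(-9,-3 \right)} \left(- 2 s + 1\right) = 36 + \left(-8 - 3\right) \left(\left(-2\right) \left(-18\right) + 1\right) = 36 - 11 \left(36 + 1\right) = 36 - 407 = -371$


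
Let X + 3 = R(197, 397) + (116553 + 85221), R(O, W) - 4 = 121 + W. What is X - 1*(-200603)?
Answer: 402896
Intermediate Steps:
R(O, W) = 125 + W (R(O, W) = 4 + (121 + W) = 125 + W)
X = 202293 (X = -3 + ((125 + 397) + (116553 + 85221)) = -3 + (522 + 201774) = -3 + 202296 = 202293)
X - 1*(-200603) = 202293 - 1*(-200603) = 202293 + 200603 = 402896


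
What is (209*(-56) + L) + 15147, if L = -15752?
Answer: -12309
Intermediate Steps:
(209*(-56) + L) + 15147 = (209*(-56) - 15752) + 15147 = (-11704 - 15752) + 15147 = -27456 + 15147 = -12309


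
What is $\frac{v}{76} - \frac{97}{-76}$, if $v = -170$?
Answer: $- \frac{73}{76} \approx -0.96053$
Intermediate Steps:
$\frac{v}{76} - \frac{97}{-76} = - \frac{170}{76} - \frac{97}{-76} = \left(-170\right) \frac{1}{76} - - \frac{97}{76} = - \frac{85}{38} + \frac{97}{76} = - \frac{73}{76}$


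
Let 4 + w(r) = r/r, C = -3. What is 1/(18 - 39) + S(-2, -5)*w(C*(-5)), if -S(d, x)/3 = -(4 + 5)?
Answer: -1702/21 ≈ -81.048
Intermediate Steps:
S(d, x) = 27 (S(d, x) = -(-3)*(4 + 5) = -(-3)*9 = -3*(-9) = 27)
w(r) = -3 (w(r) = -4 + r/r = -4 + 1 = -3)
1/(18 - 39) + S(-2, -5)*w(C*(-5)) = 1/(18 - 39) + 27*(-3) = 1/(-21) - 81 = -1/21 - 81 = -1702/21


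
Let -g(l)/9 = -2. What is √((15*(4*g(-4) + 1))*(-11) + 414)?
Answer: I*√11631 ≈ 107.85*I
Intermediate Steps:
g(l) = 18 (g(l) = -9*(-2) = 18)
√((15*(4*g(-4) + 1))*(-11) + 414) = √((15*(4*18 + 1))*(-11) + 414) = √((15*(72 + 1))*(-11) + 414) = √((15*73)*(-11) + 414) = √(1095*(-11) + 414) = √(-12045 + 414) = √(-11631) = I*√11631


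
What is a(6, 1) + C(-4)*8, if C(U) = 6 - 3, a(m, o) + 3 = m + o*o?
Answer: 28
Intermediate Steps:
a(m, o) = -3 + m + o**2 (a(m, o) = -3 + (m + o*o) = -3 + (m + o**2) = -3 + m + o**2)
C(U) = 3
a(6, 1) + C(-4)*8 = (-3 + 6 + 1**2) + 3*8 = (-3 + 6 + 1) + 24 = 4 + 24 = 28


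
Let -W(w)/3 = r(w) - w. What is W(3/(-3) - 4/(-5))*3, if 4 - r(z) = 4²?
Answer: 531/5 ≈ 106.20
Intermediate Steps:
r(z) = -12 (r(z) = 4 - 1*4² = 4 - 1*16 = 4 - 16 = -12)
W(w) = 36 + 3*w (W(w) = -3*(-12 - w) = 36 + 3*w)
W(3/(-3) - 4/(-5))*3 = (36 + 3*(3/(-3) - 4/(-5)))*3 = (36 + 3*(3*(-⅓) - 4*(-⅕)))*3 = (36 + 3*(-1 + ⅘))*3 = (36 + 3*(-⅕))*3 = (36 - ⅗)*3 = (177/5)*3 = 531/5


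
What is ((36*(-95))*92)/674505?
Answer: -6992/14989 ≈ -0.46648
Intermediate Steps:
((36*(-95))*92)/674505 = -3420*92*(1/674505) = -314640*1/674505 = -6992/14989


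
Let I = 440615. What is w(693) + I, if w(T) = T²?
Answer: 920864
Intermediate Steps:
w(693) + I = 693² + 440615 = 480249 + 440615 = 920864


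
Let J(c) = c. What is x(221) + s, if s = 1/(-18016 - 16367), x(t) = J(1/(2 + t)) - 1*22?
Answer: -168648838/7667409 ≈ -21.996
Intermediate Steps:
x(t) = -22 + 1/(2 + t) (x(t) = 1/(2 + t) - 1*22 = 1/(2 + t) - 22 = -22 + 1/(2 + t))
s = -1/34383 (s = 1/(-34383) = -1/34383 ≈ -2.9084e-5)
x(221) + s = (-43 - 22*221)/(2 + 221) - 1/34383 = (-43 - 4862)/223 - 1/34383 = (1/223)*(-4905) - 1/34383 = -4905/223 - 1/34383 = -168648838/7667409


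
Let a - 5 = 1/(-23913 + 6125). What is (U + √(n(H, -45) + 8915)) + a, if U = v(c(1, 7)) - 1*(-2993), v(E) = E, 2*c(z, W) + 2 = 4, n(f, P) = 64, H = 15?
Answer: 53346211/17788 + √8979 ≈ 3093.8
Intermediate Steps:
c(z, W) = 1 (c(z, W) = -1 + (½)*4 = -1 + 2 = 1)
U = 2994 (U = 1 - 1*(-2993) = 1 + 2993 = 2994)
a = 88939/17788 (a = 5 + 1/(-23913 + 6125) = 5 + 1/(-17788) = 5 - 1/17788 = 88939/17788 ≈ 4.9999)
(U + √(n(H, -45) + 8915)) + a = (2994 + √(64 + 8915)) + 88939/17788 = (2994 + √8979) + 88939/17788 = 53346211/17788 + √8979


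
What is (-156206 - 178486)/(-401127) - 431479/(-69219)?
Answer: 65414974127/9255203271 ≈ 7.0679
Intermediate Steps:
(-156206 - 178486)/(-401127) - 431479/(-69219) = -334692*(-1/401127) - 431479*(-1/69219) = 111564/133709 + 431479/69219 = 65414974127/9255203271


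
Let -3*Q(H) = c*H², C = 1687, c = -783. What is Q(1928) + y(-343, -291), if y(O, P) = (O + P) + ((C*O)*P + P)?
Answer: 1138568630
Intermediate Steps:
y(O, P) = O + 2*P + 1687*O*P (y(O, P) = (O + P) + ((1687*O)*P + P) = (O + P) + (1687*O*P + P) = (O + P) + (P + 1687*O*P) = O + 2*P + 1687*O*P)
Q(H) = 261*H² (Q(H) = -(-261)*H² = 261*H²)
Q(1928) + y(-343, -291) = 261*1928² + (-343 + 2*(-291) + 1687*(-343)*(-291)) = 261*3717184 + (-343 - 582 + 168384531) = 970185024 + 168383606 = 1138568630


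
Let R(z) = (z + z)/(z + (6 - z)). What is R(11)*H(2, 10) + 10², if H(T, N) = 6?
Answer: 122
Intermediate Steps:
R(z) = z/3 (R(z) = (2*z)/6 = (2*z)*(⅙) = z/3)
R(11)*H(2, 10) + 10² = ((⅓)*11)*6 + 10² = (11/3)*6 + 100 = 22 + 100 = 122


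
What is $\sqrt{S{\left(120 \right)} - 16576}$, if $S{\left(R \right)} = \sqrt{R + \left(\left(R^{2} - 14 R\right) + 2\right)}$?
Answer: $\sqrt{-16576 + \sqrt{12842}} \approx 128.31 i$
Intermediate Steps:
$S{\left(R \right)} = \sqrt{2 + R^{2} - 13 R}$ ($S{\left(R \right)} = \sqrt{R + \left(2 + R^{2} - 14 R\right)} = \sqrt{2 + R^{2} - 13 R}$)
$\sqrt{S{\left(120 \right)} - 16576} = \sqrt{\sqrt{2 + 120^{2} - 1560} - 16576} = \sqrt{\sqrt{2 + 14400 - 1560} - 16576} = \sqrt{\sqrt{12842} - 16576} = \sqrt{-16576 + \sqrt{12842}}$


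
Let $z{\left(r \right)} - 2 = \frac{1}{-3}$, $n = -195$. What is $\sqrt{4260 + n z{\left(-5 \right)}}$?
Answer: $\sqrt{3935} \approx 62.73$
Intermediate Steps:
$z{\left(r \right)} = \frac{5}{3}$ ($z{\left(r \right)} = 2 + \frac{1}{-3} = 2 - \frac{1}{3} = \frac{5}{3}$)
$\sqrt{4260 + n z{\left(-5 \right)}} = \sqrt{4260 - 325} = \sqrt{3935}$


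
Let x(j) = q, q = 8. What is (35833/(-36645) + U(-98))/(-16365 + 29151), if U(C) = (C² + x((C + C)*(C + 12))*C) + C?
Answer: 45654551/66934710 ≈ 0.68208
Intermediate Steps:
x(j) = 8
U(C) = C² + 9*C (U(C) = (C² + 8*C) + C = C² + 9*C)
(35833/(-36645) + U(-98))/(-16365 + 29151) = (35833/(-36645) - 98*(9 - 98))/(-16365 + 29151) = (35833*(-1/36645) - 98*(-89))/12786 = (-5119/5235 + 8722)*(1/12786) = (45654551/5235)*(1/12786) = 45654551/66934710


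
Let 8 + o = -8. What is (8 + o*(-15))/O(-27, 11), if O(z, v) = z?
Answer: -248/27 ≈ -9.1852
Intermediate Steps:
o = -16 (o = -8 - 8 = -16)
(8 + o*(-15))/O(-27, 11) = (8 - 16*(-15))/(-27) = (8 + 240)*(-1/27) = 248*(-1/27) = -248/27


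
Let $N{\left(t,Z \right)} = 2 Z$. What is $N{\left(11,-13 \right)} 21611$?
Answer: $-561886$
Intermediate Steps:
$N{\left(11,-13 \right)} 21611 = 2 \left(-13\right) 21611 = \left(-26\right) 21611 = -561886$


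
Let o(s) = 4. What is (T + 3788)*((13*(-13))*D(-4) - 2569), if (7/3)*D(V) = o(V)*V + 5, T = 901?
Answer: -58171734/7 ≈ -8.3102e+6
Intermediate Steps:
D(V) = 15/7 + 12*V/7 (D(V) = 3*(4*V + 5)/7 = 3*(5 + 4*V)/7 = 15/7 + 12*V/7)
(T + 3788)*((13*(-13))*D(-4) - 2569) = (901 + 3788)*((13*(-13))*(15/7 + (12/7)*(-4)) - 2569) = 4689*(-169*(15/7 - 48/7) - 2569) = 4689*(-169*(-33/7) - 2569) = 4689*(5577/7 - 2569) = 4689*(-12406/7) = -58171734/7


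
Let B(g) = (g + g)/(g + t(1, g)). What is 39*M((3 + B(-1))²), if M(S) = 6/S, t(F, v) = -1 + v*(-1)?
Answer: 234/25 ≈ 9.3600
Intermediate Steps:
t(F, v) = -1 - v
B(g) = -2*g (B(g) = (g + g)/(g + (-1 - g)) = (2*g)/(-1) = (2*g)*(-1) = -2*g)
39*M((3 + B(-1))²) = 39*(6/((3 - 2*(-1))²)) = 39*(6/((3 + 2)²)) = 39*(6/(5²)) = 39*(6/25) = 234/25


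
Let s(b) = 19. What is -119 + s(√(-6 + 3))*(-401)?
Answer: -7738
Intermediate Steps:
-119 + s(√(-6 + 3))*(-401) = -119 + 19*(-401) = -119 - 7619 = -7738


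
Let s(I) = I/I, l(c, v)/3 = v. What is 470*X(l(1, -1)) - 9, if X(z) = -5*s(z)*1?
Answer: -2359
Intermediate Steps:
l(c, v) = 3*v
s(I) = 1
X(z) = -5 (X(z) = -5*1*1 = -5*1 = -5)
470*X(l(1, -1)) - 9 = 470*(-5) - 9 = -2350 - 9 = -2359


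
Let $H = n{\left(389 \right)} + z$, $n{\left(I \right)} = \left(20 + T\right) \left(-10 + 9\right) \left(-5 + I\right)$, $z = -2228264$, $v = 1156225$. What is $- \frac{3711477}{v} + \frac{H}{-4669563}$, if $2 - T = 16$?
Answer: $- \frac{2107419598393}{771295068525} \approx -2.7323$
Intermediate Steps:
$T = -14$ ($T = 2 - 16 = -14$)
$n{\left(I \right)} = 30 - 6 I$ ($n{\left(I \right)} = \left(20 - 14\right) \left(-10 + 9\right) \left(-5 + I\right) = 6 \left(- (-5 + I)\right) = 6 \left(5 - I\right) = 30 - 6 I$)
$H = -2230568$ ($H = \left(30 - 2334\right) - 2228264 = -2304 - 2228264 = -2230568$)
$- \frac{3711477}{v} + \frac{H}{-4669563} = - \frac{3711477}{1156225} - \frac{2230568}{-4669563} = \left(-3711477\right) \frac{1}{1156225} - - \frac{2230568}{4669563} = - \frac{530211}{165175} + \frac{2230568}{4669563} = - \frac{2107419598393}{771295068525}$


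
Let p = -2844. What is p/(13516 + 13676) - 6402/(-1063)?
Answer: 14255001/2408758 ≈ 5.9180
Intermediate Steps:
p/(13516 + 13676) - 6402/(-1063) = -2844/(13516 + 13676) - 6402/(-1063) = -2844/27192 - 6402*(-1/1063) = -2844*1/27192 + 6402/1063 = -237/2266 + 6402/1063 = 14255001/2408758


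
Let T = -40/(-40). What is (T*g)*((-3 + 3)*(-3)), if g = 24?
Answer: 0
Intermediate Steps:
T = 1 (T = -40*(-1/40) = 1)
(T*g)*((-3 + 3)*(-3)) = (1*24)*((-3 + 3)*(-3)) = 24*(0*(-3)) = 24*0 = 0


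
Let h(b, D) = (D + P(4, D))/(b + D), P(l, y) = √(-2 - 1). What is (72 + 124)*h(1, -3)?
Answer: 294 - 98*I*√3 ≈ 294.0 - 169.74*I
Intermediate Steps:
P(l, y) = I*√3 (P(l, y) = √(-3) = I*√3)
h(b, D) = (D + I*√3)/(D + b) (h(b, D) = (D + I*√3)/(b + D) = (D + I*√3)/(D + b))
(72 + 124)*h(1, -3) = (72 + 124)*((-3 + I*√3)/(-3 + 1)) = 196*((-3 + I*√3)/(-2)) = 196*(-(-3 + I*√3)/2) = 196*(3/2 - I*√3/2) = 294 - 98*I*√3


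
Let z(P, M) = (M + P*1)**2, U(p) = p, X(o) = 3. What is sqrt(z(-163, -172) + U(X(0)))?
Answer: 2*sqrt(28057) ≈ 335.00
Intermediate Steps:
z(P, M) = (M + P)**2
sqrt(z(-163, -172) + U(X(0))) = sqrt((-172 - 163)**2 + 3) = sqrt((-335)**2 + 3) = sqrt(112225 + 3) = sqrt(112228) = 2*sqrt(28057)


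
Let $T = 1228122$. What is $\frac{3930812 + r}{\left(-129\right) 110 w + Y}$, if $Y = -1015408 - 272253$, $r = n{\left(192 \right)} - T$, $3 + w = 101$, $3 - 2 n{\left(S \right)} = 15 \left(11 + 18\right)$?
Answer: $- \frac{2702474}{2678281} \approx -1.009$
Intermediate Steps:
$n{\left(S \right)} = -216$ ($n{\left(S \right)} = \frac{3}{2} - \frac{15 \left(11 + 18\right)}{2} = \frac{3}{2} - \frac{15 \cdot 29}{2} = \frac{3}{2} - \frac{435}{2} = -216$)
$w = 98$ ($w = -3 + 101 = 98$)
$r = -1228338$ ($r = -216 - 1228122 = -1228338$)
$Y = -1287661$ ($Y = -1015408 - 272253 = -1287661$)
$\frac{3930812 + r}{\left(-129\right) 110 w + Y} = \frac{3930812 - 1228338}{\left(-129\right) 110 \cdot 98 - 1287661} = \frac{2702474}{\left(-14190\right) 98 - 1287661} = \frac{2702474}{-1390620 - 1287661} = \frac{2702474}{-2678281} = 2702474 \left(- \frac{1}{2678281}\right) = - \frac{2702474}{2678281}$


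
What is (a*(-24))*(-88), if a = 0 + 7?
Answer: 14784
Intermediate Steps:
a = 7
(a*(-24))*(-88) = (7*(-24))*(-88) = -168*(-88) = 14784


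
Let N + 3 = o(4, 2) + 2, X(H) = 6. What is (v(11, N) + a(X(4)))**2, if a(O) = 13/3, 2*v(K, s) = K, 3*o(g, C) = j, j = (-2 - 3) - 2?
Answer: 3481/36 ≈ 96.694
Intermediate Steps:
j = -7 (j = -5 - 2 = -7)
o(g, C) = -7/3 (o(g, C) = (1/3)*(-7) = -7/3)
N = -10/3 (N = -3 + (-7/3 + 2) = -3 - 1/3 = -10/3 ≈ -3.3333)
v(K, s) = K/2
a(O) = 13/3 (a(O) = 13*(1/3) = 13/3)
(v(11, N) + a(X(4)))**2 = ((1/2)*11 + 13/3)**2 = (11/2 + 13/3)**2 = (59/6)**2 = 3481/36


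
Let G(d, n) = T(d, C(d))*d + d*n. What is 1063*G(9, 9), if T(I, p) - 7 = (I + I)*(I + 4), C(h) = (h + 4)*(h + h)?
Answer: 2391750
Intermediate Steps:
C(h) = 2*h*(4 + h) (C(h) = (4 + h)*(2*h) = 2*h*(4 + h))
T(I, p) = 7 + 2*I*(4 + I) (T(I, p) = 7 + (I + I)*(I + 4) = 7 + (2*I)*(4 + I) = 7 + 2*I*(4 + I))
G(d, n) = d*n + d*(7 + 2*d² + 8*d) (G(d, n) = (7 + 2*d² + 8*d)*d + d*n = d*(7 + 2*d² + 8*d) + d*n = d*n + d*(7 + 2*d² + 8*d))
1063*G(9, 9) = 1063*(9*(7 + 9 + 2*9² + 8*9)) = 1063*(9*(7 + 9 + 2*81 + 72)) = 1063*(9*(7 + 9 + 162 + 72)) = 1063*(9*250) = 1063*2250 = 2391750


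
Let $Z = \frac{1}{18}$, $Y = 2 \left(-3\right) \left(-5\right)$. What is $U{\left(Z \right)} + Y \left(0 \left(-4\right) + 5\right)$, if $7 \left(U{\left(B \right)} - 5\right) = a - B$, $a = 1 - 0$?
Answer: $\frac{19547}{126} \approx 155.14$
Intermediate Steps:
$Y = 30$ ($Y = \left(-6\right) \left(-5\right) = 30$)
$a = 1$ ($a = 1 + 0 = 1$)
$Z = \frac{1}{18} \approx 0.055556$
$U{\left(B \right)} = \frac{36}{7} - \frac{B}{7}$ ($U{\left(B \right)} = 5 + \frac{1 - B}{7} = 5 - \left(- \frac{1}{7} + \frac{B}{7}\right) = \frac{36}{7} - \frac{B}{7}$)
$U{\left(Z \right)} + Y \left(0 \left(-4\right) + 5\right) = \left(\frac{36}{7} - \frac{1}{126}\right) + 30 \left(0 \left(-4\right) + 5\right) = \left(\frac{36}{7} - \frac{1}{126}\right) + 30 \left(0 + 5\right) = \frac{647}{126} + 30 \cdot 5 = \frac{647}{126} + 150 = \frac{19547}{126}$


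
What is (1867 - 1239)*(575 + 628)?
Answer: 755484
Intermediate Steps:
(1867 - 1239)*(575 + 628) = 628*1203 = 755484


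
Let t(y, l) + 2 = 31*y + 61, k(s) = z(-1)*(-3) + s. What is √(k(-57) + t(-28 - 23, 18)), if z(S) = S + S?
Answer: 11*I*√13 ≈ 39.661*I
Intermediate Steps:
z(S) = 2*S
k(s) = 6 + s (k(s) = (2*(-1))*(-3) + s = -2*(-3) + s = 6 + s)
t(y, l) = 59 + 31*y (t(y, l) = -2 + (31*y + 61) = -2 + (61 + 31*y) = 59 + 31*y)
√(k(-57) + t(-28 - 23, 18)) = √((6 - 57) + (59 + 31*(-28 - 23))) = √(-51 + (59 + 31*(-51))) = √(-51 + (59 - 1581)) = √(-51 - 1522) = √(-1573) = 11*I*√13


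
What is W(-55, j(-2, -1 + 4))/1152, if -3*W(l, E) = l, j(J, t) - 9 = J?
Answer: 55/3456 ≈ 0.015914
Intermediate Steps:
j(J, t) = 9 + J
W(l, E) = -l/3
W(-55, j(-2, -1 + 4))/1152 = -⅓*(-55)/1152 = (55/3)*(1/1152) = 55/3456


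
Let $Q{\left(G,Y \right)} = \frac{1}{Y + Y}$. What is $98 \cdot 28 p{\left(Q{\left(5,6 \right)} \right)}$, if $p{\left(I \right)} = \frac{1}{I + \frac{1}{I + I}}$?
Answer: $\frac{32928}{73} \approx 451.07$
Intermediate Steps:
$Q{\left(G,Y \right)} = \frac{1}{2 Y}$
$p{\left(I \right)} = \frac{1}{I + \frac{1}{2 I}}$
$98 \cdot 28 p{\left(Q{\left(5,6 \right)} \right)} = 98 \cdot 28 \frac{2 \frac{1}{2 \cdot 6}}{1 + 2 \left(\frac{1}{2 \cdot 6}\right)^{2}} = 2744 \frac{2 \cdot \frac{1}{2} \cdot \frac{1}{6}}{1 + 2 \left(\frac{1}{2} \cdot \frac{1}{6}\right)^{2}} = 2744 \cdot 2 \cdot \frac{1}{12} \frac{1}{1 + \frac{2}{144}} = 2744 \cdot 2 \cdot \frac{1}{12} \frac{1}{1 + 2 \cdot \frac{1}{144}} = 2744 \cdot 2 \cdot \frac{1}{12} \frac{1}{1 + \frac{1}{72}} = 2744 \cdot 2 \cdot \frac{1}{12} \frac{1}{\frac{73}{72}} = 2744 \cdot 2 \cdot \frac{1}{12} \cdot \frac{72}{73} = 2744 \cdot \frac{12}{73} = \frac{32928}{73}$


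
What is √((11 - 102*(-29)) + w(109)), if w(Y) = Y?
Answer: 9*√38 ≈ 55.480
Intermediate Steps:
√((11 - 102*(-29)) + w(109)) = √((11 - 102*(-29)) + 109) = √((11 + 2958) + 109) = √(2969 + 109) = √3078 = 9*√38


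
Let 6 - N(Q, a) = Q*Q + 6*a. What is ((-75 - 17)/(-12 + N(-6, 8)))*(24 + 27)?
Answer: 782/15 ≈ 52.133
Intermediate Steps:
N(Q, a) = 6 - Q² - 6*a (N(Q, a) = 6 - (Q*Q + 6*a) = 6 - (Q² + 6*a) = 6 + (-Q² - 6*a) = 6 - Q² - 6*a)
((-75 - 17)/(-12 + N(-6, 8)))*(24 + 27) = ((-75 - 17)/(-12 + (6 - 1*(-6)² - 6*8)))*(24 + 27) = -92/(-12 + (6 - 1*36 - 48))*51 = -92/(-12 + (6 - 36 - 48))*51 = -92/(-12 - 78)*51 = -92/(-90)*51 = -92*(-1/90)*51 = (46/45)*51 = 782/15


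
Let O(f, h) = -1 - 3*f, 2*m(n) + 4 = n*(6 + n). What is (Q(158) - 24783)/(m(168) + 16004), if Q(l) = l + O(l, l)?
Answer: -12550/15309 ≈ -0.81978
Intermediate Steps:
m(n) = -2 + n*(6 + n)/2 (m(n) = -2 + (n*(6 + n))/2 = -2 + n*(6 + n)/2)
Q(l) = -1 - 2*l (Q(l) = l + (-1 - 3*l) = -1 - 2*l)
(Q(158) - 24783)/(m(168) + 16004) = ((-1 - 2*158) - 24783)/((-2 + (½)*168² + 3*168) + 16004) = ((-1 - 316) - 24783)/((-2 + (½)*28224 + 504) + 16004) = (-317 - 24783)/((-2 + 14112 + 504) + 16004) = -25100/(14614 + 16004) = -25100/30618 = -25100*1/30618 = -12550/15309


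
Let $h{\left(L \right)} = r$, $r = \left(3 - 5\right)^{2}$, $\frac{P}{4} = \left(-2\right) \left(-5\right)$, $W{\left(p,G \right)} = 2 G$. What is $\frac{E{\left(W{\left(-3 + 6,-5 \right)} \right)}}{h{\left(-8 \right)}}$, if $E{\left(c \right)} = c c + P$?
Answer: $35$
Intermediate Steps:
$P = 40$ ($P = 4 \left(\left(-2\right) \left(-5\right)\right) = 4 \cdot 10 = 40$)
$E{\left(c \right)} = 40 + c^{2}$ ($E{\left(c \right)} = c c + 40 = c^{2} + 40 = 40 + c^{2}$)
$r = 4$ ($r = \left(-2\right)^{2} = 4$)
$h{\left(L \right)} = 4$
$\frac{E{\left(W{\left(-3 + 6,-5 \right)} \right)}}{h{\left(-8 \right)}} = \frac{40 + \left(2 \left(-5\right)\right)^{2}}{4} = \left(40 + \left(-10\right)^{2}\right) \frac{1}{4} = \left(40 + 100\right) \frac{1}{4} = 140 \cdot \frac{1}{4} = 35$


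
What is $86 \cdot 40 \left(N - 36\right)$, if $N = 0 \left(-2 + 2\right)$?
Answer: $-123840$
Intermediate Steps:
$N = 0$ ($N = 0 \cdot 0 = 0$)
$86 \cdot 40 \left(N - 36\right) = 86 \cdot 40 \left(0 - 36\right) = 3440 \left(0 - 36\right) = 3440 \left(-36\right) = -123840$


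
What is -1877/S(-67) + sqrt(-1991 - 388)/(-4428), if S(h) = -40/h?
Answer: -125759/40 - I*sqrt(2379)/4428 ≈ -3144.0 - 0.011015*I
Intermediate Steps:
-1877/S(-67) + sqrt(-1991 - 388)/(-4428) = -1877/((-40/(-67))) + sqrt(-1991 - 388)/(-4428) = -1877/((-40*(-1/67))) + sqrt(-2379)*(-1/4428) = -1877/40/67 + (I*sqrt(2379))*(-1/4428) = -1877*67/40 - I*sqrt(2379)/4428 = -125759/40 - I*sqrt(2379)/4428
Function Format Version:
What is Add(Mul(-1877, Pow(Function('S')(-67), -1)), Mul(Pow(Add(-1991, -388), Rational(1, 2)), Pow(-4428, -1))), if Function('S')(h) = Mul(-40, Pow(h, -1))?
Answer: Add(Rational(-125759, 40), Mul(Rational(-1, 4428), I, Pow(2379, Rational(1, 2)))) ≈ Add(-3144.0, Mul(-0.011015, I))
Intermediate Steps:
Add(Mul(-1877, Pow(Function('S')(-67), -1)), Mul(Pow(Add(-1991, -388), Rational(1, 2)), Pow(-4428, -1))) = Add(Mul(-1877, Pow(Mul(-40, Pow(-67, -1)), -1)), Mul(Pow(Add(-1991, -388), Rational(1, 2)), Pow(-4428, -1))) = Add(Mul(-1877, Pow(Mul(-40, Rational(-1, 67)), -1)), Mul(Pow(-2379, Rational(1, 2)), Rational(-1, 4428))) = Add(Mul(-1877, Pow(Rational(40, 67), -1)), Mul(Mul(I, Pow(2379, Rational(1, 2))), Rational(-1, 4428))) = Add(Mul(-1877, Rational(67, 40)), Mul(Rational(-1, 4428), I, Pow(2379, Rational(1, 2)))) = Add(Rational(-125759, 40), Mul(Rational(-1, 4428), I, Pow(2379, Rational(1, 2))))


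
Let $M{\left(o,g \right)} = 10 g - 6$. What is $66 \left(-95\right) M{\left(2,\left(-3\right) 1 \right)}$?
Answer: $225720$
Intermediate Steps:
$M{\left(o,g \right)} = -6 + 10 g$
$66 \left(-95\right) M{\left(2,\left(-3\right) 1 \right)} = 66 \left(-95\right) \left(-6 + 10 \left(\left(-3\right) 1\right)\right) = - 6270 \left(-6 + 10 \left(-3\right)\right) = - 6270 \left(-6 - 30\right) = \left(-6270\right) \left(-36\right) = 225720$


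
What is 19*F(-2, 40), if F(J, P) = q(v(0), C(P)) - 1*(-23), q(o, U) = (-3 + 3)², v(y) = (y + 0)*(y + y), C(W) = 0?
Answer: 437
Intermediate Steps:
v(y) = 2*y² (v(y) = y*(2*y) = 2*y²)
q(o, U) = 0 (q(o, U) = 0² = 0)
F(J, P) = 23 (F(J, P) = 0 - 1*(-23) = 0 + 23 = 23)
19*F(-2, 40) = 19*23 = 437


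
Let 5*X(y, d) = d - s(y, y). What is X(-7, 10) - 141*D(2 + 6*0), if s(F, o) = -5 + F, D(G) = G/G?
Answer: -683/5 ≈ -136.60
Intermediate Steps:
D(G) = 1
X(y, d) = 1 - y/5 + d/5 (X(y, d) = (d - (-5 + y))/5 = (d + (5 - y))/5 = (5 + d - y)/5 = 1 - y/5 + d/5)
X(-7, 10) - 141*D(2 + 6*0) = (1 - ⅕*(-7) + (⅕)*10) - 141*1 = (1 + 7/5 + 2) - 141 = 22/5 - 141 = -683/5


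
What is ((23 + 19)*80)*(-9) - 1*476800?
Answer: -507040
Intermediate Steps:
((23 + 19)*80)*(-9) - 1*476800 = (42*80)*(-9) - 476800 = 3360*(-9) - 476800 = -30240 - 476800 = -507040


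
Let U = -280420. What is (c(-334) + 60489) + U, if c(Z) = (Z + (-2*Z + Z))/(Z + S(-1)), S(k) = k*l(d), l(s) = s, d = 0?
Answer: -219931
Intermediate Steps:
S(k) = 0 (S(k) = k*0 = 0)
c(Z) = 0 (c(Z) = (Z + (-2*Z + Z))/(Z + 0) = (Z - Z)/Z = 0/Z = 0)
(c(-334) + 60489) + U = (0 + 60489) - 280420 = 60489 - 280420 = -219931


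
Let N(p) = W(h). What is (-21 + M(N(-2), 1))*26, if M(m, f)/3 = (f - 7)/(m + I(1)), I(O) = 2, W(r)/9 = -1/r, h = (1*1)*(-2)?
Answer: -618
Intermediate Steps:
h = -2 (h = 1*(-2) = -2)
W(r) = -9/r (W(r) = 9*(-1/r) = -9/r)
N(p) = 9/2 (N(p) = -9/(-2) = -9*(-½) = 9/2)
M(m, f) = 3*(-7 + f)/(2 + m) (M(m, f) = 3*((f - 7)/(m + 2)) = 3*((-7 + f)/(2 + m)) = 3*(-7 + f)/(2 + m))
(-21 + M(N(-2), 1))*26 = (-21 + 3*(-7 + 1)/(2 + 9/2))*26 = (-21 + 3*(-6)/(13/2))*26 = (-21 + 3*(2/13)*(-6))*26 = (-21 - 36/13)*26 = -309/13*26 = -618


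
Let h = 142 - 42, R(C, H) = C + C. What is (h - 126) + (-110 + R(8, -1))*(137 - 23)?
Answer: -10742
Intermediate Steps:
R(C, H) = 2*C
h = 100
(h - 126) + (-110 + R(8, -1))*(137 - 23) = (100 - 126) + (-110 + 2*8)*(137 - 23) = -26 + (-110 + 16)*114 = -26 - 94*114 = -26 - 10716 = -10742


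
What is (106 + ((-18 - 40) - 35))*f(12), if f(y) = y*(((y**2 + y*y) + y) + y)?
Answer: 48672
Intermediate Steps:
f(y) = y*(2*y + 2*y**2) (f(y) = y*(((y**2 + y**2) + y) + y) = y*((2*y**2 + y) + y) = y*((y + 2*y**2) + y) = y*(2*y + 2*y**2))
(106 + ((-18 - 40) - 35))*f(12) = (106 + ((-18 - 40) - 35))*(2*12**2*(1 + 12)) = (106 + (-58 - 35))*(2*144*13) = (106 - 93)*3744 = 13*3744 = 48672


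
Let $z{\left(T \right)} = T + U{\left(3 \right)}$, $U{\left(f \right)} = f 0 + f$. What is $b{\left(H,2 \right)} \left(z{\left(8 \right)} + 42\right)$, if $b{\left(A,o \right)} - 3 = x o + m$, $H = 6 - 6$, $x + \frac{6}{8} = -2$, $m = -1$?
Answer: $- \frac{371}{2} \approx -185.5$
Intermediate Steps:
$U{\left(f \right)} = f$ ($U{\left(f \right)} = 0 + f = f$)
$x = - \frac{11}{4}$ ($x = - \frac{3}{4} - 2 = - \frac{11}{4} \approx -2.75$)
$H = 0$ ($H = 6 - 6 = 0$)
$z{\left(T \right)} = 3 + T$ ($z{\left(T \right)} = T + 3 = 3 + T$)
$b{\left(A,o \right)} = 2 - \frac{11 o}{4}$ ($b{\left(A,o \right)} = 3 - \left(1 + \frac{11 o}{4}\right) = 2 - \frac{11 o}{4}$)
$b{\left(H,2 \right)} \left(z{\left(8 \right)} + 42\right) = \left(2 - \frac{11}{2}\right) \left(\left(3 + 8\right) + 42\right) = \left(2 - \frac{11}{2}\right) \left(11 + 42\right) = \left(- \frac{7}{2}\right) 53 = - \frac{371}{2}$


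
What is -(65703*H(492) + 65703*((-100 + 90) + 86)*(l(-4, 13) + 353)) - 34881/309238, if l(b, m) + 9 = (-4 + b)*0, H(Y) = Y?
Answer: -541186633902585/309238 ≈ -1.7501e+9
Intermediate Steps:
l(b, m) = -9 (l(b, m) = -9 + (-4 + b)*0 = -9 + 0 = -9)
-(65703*H(492) + 65703*((-100 + 90) + 86)*(l(-4, 13) + 353)) - 34881/309238 = -(32325876 + 65703*(-9 + 353)*((-100 + 90) + 86)) - 34881/309238 = -65703/(1/(492 + (-10 + 86)*344)) - 34881*1/309238 = -65703/(1/(492 + 76*344)) - 34881/309238 = -65703/(1/(492 + 26144)) - 34881/309238 = -65703/(1/26636) - 34881/309238 = -65703/1/26636 - 34881/309238 = -65703*26636 - 34881/309238 = -1750065108 - 34881/309238 = -541186633902585/309238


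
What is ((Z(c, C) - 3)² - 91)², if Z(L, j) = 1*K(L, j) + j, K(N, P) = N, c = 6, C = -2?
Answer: 8100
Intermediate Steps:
Z(L, j) = L + j (Z(L, j) = 1*L + j = L + j)
((Z(c, C) - 3)² - 91)² = (((6 - 2) - 3)² - 91)² = ((4 - 3)² - 91)² = (1² - 91)² = (1 - 91)² = (-90)² = 8100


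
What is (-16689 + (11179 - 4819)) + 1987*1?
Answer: -8342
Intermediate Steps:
(-16689 + (11179 - 4819)) + 1987*1 = (-16689 + 6360) + 1987 = -10329 + 1987 = -8342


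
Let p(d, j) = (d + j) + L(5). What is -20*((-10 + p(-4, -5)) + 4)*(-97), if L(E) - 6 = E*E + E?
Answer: 40740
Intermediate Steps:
L(E) = 6 + E + E² (L(E) = 6 + (E*E + E) = 6 + (E² + E) = 6 + (E + E²) = 6 + E + E²)
p(d, j) = 36 + d + j (p(d, j) = (d + j) + (6 + 5 + 5²) = (d + j) + (6 + 5 + 25) = (d + j) + 36 = 36 + d + j)
-20*((-10 + p(-4, -5)) + 4)*(-97) = -20*((-10 + (36 - 4 - 5)) + 4)*(-97) = -20*((-10 + 27) + 4)*(-97) = -20*(17 + 4)*(-97) = -20*21*(-97) = -420*(-97) = 40740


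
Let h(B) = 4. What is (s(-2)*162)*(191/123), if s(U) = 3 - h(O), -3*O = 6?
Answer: -10314/41 ≈ -251.56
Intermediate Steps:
O = -2 (O = -⅓*6 = -2)
s(U) = -1 (s(U) = 3 - 1*4 = 3 - 4 = -1)
(s(-2)*162)*(191/123) = (-1*162)*(191/123) = -30942/123 = -162*191/123 = -10314/41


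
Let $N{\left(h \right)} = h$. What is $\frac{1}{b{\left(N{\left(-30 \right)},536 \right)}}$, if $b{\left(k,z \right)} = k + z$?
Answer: $\frac{1}{506} \approx 0.0019763$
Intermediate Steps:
$\frac{1}{b{\left(N{\left(-30 \right)},536 \right)}} = \frac{1}{-30 + 536} = \frac{1}{506}$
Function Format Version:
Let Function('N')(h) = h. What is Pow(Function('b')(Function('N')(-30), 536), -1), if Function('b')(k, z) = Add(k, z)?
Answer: Rational(1, 506) ≈ 0.0019763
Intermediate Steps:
Pow(Function('b')(Function('N')(-30), 536), -1) = Pow(Add(-30, 536), -1) = Pow(506, -1) = Rational(1, 506)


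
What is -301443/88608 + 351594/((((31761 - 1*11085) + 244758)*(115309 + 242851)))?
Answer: -7654247909497/2249938914080 ≈ -3.4020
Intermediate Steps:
-301443/88608 + 351594/((((31761 - 1*11085) + 244758)*(115309 + 242851))) = -301443*1/88608 + 351594/((((31761 - 11085) + 244758)*358160)) = -100481/29536 + 351594/(((20676 + 244758)*358160)) = -100481/29536 + 351594/((265434*358160)) = -100481/29536 + 351594/95067841440 = -100481/29536 + 351594*(1/95067841440) = -100481/29536 + 58599/15844640240 = -7654247909497/2249938914080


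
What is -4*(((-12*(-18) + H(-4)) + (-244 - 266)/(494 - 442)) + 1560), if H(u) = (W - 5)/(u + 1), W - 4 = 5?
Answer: -275318/39 ≈ -7059.4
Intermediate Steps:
W = 9 (W = 4 + 5 = 9)
H(u) = 4/(1 + u) (H(u) = (9 - 5)/(u + 1) = 4/(1 + u))
-4*(((-12*(-18) + H(-4)) + (-244 - 266)/(494 - 442)) + 1560) = -4*(((-12*(-18) + 4/(1 - 4)) + (-244 - 266)/(494 - 442)) + 1560) = -4*(((216 + 4/(-3)) - 510/52) + 1560) = -4*(((216 + 4*(-1/3)) - 510*1/52) + 1560) = -4*(((216 - 4/3) - 255/26) + 1560) = -4*((644/3 - 255/26) + 1560) = -4*(15979/78 + 1560) = -4*137659/78 = -275318/39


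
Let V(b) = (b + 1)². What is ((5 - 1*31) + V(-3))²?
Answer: 484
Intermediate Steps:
V(b) = (1 + b)²
((5 - 1*31) + V(-3))² = ((5 - 1*31) + (1 - 3)²)² = ((5 - 31) + (-2)²)² = (-26 + 4)² = (-22)² = 484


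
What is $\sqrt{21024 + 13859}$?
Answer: $\sqrt{34883} \approx 186.77$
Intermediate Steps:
$\sqrt{21024 + 13859} = \sqrt{34883}$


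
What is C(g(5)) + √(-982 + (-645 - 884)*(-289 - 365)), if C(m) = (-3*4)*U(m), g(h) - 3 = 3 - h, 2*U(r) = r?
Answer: -6 + 2*√249746 ≈ 993.49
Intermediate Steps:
U(r) = r/2
g(h) = 6 - h (g(h) = 3 + (3 - h) = 6 - h)
C(m) = -6*m (C(m) = (-3*4)*(m/2) = -6*m)
C(g(5)) + √(-982 + (-645 - 884)*(-289 - 365)) = -6*(6 - 1*5) + √(-982 + (-645 - 884)*(-289 - 365)) = -6*(6 - 5) + √(-982 - 1529*(-654)) = -6*1 + √(-982 + 999966) = -6 + √998984 = -6 + 2*√249746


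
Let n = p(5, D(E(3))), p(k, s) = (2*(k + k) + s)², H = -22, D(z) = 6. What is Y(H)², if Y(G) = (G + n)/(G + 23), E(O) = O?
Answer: 427716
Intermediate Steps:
p(k, s) = (s + 4*k)² (p(k, s) = (2*(2*k) + s)² = (4*k + s)² = (s + 4*k)²)
n = 676 (n = (6 + 4*5)² = (6 + 20)² = 26² = 676)
Y(G) = (676 + G)/(23 + G) (Y(G) = (G + 676)/(G + 23) = (676 + G)/(23 + G))
Y(H)² = ((676 - 22)/(23 - 22))² = (654/1)² = (1*654)² = 654² = 427716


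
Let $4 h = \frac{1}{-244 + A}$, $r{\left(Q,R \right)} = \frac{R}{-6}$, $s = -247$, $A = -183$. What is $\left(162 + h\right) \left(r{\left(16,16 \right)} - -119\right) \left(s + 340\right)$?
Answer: $\frac{2993563205}{1708} \approx 1.7527 \cdot 10^{6}$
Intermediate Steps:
$r{\left(Q,R \right)} = - \frac{R}{6}$ ($r{\left(Q,R \right)} = R \left(- \frac{1}{6}\right) = - \frac{R}{6}$)
$h = - \frac{1}{1708}$ ($h = \frac{1}{4 \left(-244 - 183\right)} = \frac{1}{4 \left(-427\right)} = \frac{1}{4} \left(- \frac{1}{427}\right) = - \frac{1}{1708} \approx -0.00058548$)
$\left(162 + h\right) \left(r{\left(16,16 \right)} - -119\right) \left(s + 340\right) = \left(162 - \frac{1}{1708}\right) \left(\left(- \frac{1}{6}\right) 16 - -119\right) \left(-247 + 340\right) = \frac{276695 \left(- \frac{8}{3} + 119\right)}{1708} \cdot 93 = \frac{276695}{1708} \cdot \frac{349}{3} \cdot 93 = \frac{96566555}{5124} \cdot 93 = \frac{2993563205}{1708}$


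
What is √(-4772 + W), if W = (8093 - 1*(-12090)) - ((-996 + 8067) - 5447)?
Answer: √13787 ≈ 117.42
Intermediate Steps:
W = 18559 (W = (8093 + 12090) - (7071 - 5447) = 20183 - 1*1624 = 20183 - 1624 = 18559)
√(-4772 + W) = √(-4772 + 18559) = √13787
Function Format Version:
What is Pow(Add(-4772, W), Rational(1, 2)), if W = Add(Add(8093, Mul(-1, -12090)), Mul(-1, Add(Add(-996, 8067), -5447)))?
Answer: Pow(13787, Rational(1, 2)) ≈ 117.42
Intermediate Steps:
W = 18559 (W = Add(Add(8093, 12090), Mul(-1, Add(7071, -5447))) = Add(20183, Mul(-1, 1624)) = Add(20183, -1624) = 18559)
Pow(Add(-4772, W), Rational(1, 2)) = Pow(Add(-4772, 18559), Rational(1, 2)) = Pow(13787, Rational(1, 2))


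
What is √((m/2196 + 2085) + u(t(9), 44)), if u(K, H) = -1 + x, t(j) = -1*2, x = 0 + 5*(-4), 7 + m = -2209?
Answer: √69087502/183 ≈ 45.420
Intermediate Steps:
m = -2216 (m = -7 - 2209 = -2216)
x = -20 (x = 0 - 20 = -20)
t(j) = -2
u(K, H) = -21 (u(K, H) = -1 - 20 = -21)
√((m/2196 + 2085) + u(t(9), 44)) = √((-2216/2196 + 2085) - 21) = √((-2216*1/2196 + 2085) - 21) = √((-554/549 + 2085) - 21) = √(1144111/549 - 21) = √(1132582/549) = √69087502/183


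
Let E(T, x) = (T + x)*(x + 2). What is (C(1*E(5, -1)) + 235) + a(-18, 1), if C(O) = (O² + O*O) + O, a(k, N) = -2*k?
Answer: 307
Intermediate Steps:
E(T, x) = (2 + x)*(T + x) (E(T, x) = (T + x)*(2 + x) = (2 + x)*(T + x))
C(O) = O + 2*O² (C(O) = (O² + O²) + O = 2*O² + O = O + 2*O²)
(C(1*E(5, -1)) + 235) + a(-18, 1) = ((1*((-1)² + 2*5 + 2*(-1) + 5*(-1)))*(1 + 2*(1*((-1)² + 2*5 + 2*(-1) + 5*(-1)))) + 235) - 2*(-18) = ((1*(1 + 10 - 2 - 5))*(1 + 2*(1*(1 + 10 - 2 - 5))) + 235) + 36 = ((1*4)*(1 + 2*(1*4)) + 235) + 36 = (4*(1 + 2*4) + 235) + 36 = (4*(1 + 8) + 235) + 36 = (4*9 + 235) + 36 = (36 + 235) + 36 = 271 + 36 = 307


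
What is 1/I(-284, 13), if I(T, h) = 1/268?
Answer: 268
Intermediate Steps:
I(T, h) = 1/268
1/I(-284, 13) = 1/(1/268) = 268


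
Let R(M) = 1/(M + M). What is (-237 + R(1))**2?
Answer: 223729/4 ≈ 55932.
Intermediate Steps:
R(M) = 1/(2*M)
(-237 + R(1))**2 = (-237 + (1/2)/1)**2 = (-237 + (1/2)*1)**2 = (-237 + 1/2)**2 = (-473/2)**2 = 223729/4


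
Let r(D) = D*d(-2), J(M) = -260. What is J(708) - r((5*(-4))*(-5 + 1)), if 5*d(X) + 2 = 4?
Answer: -292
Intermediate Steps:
d(X) = ⅖ (d(X) = -⅖ + (⅕)*4 = -⅖ + ⅘ = ⅖)
r(D) = 2*D/5 (r(D) = D*(⅖) = 2*D/5)
J(708) - r((5*(-4))*(-5 + 1)) = -260 - 2*(5*(-4))*(-5 + 1)/5 = -260 - 2*(-20*(-4))/5 = -260 - 2*80/5 = -260 - 1*32 = -260 - 32 = -292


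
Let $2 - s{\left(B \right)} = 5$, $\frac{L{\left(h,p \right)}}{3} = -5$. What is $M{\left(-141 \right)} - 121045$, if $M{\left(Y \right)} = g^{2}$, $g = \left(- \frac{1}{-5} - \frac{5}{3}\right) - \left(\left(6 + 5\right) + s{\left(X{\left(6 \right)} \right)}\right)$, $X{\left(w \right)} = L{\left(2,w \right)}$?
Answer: $- \frac{27214961}{225} \approx -1.2096 \cdot 10^{5}$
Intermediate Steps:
$L{\left(h,p \right)} = -15$ ($L{\left(h,p \right)} = 3 \left(-5\right) = -15$)
$X{\left(w \right)} = -15$
$s{\left(B \right)} = -3$ ($s{\left(B \right)} = 2 - 5 = -3$)
$g = - \frac{142}{15}$ ($g = \left(- \frac{1}{-5} - \frac{5}{3}\right) - \left(\left(6 + 5\right) - 3\right) = \left(\left(-1\right) \left(- \frac{1}{5}\right) - \frac{5}{3}\right) - \left(11 - 3\right) = \left(\frac{1}{5} - \frac{5}{3}\right) - 8 = - \frac{22}{15} - 8 = - \frac{142}{15} \approx -9.4667$)
$M{\left(Y \right)} = \frac{20164}{225}$ ($M{\left(Y \right)} = \left(- \frac{142}{15}\right)^{2} = \frac{20164}{225}$)
$M{\left(-141 \right)} - 121045 = \frac{20164}{225} - 121045 = - \frac{27214961}{225}$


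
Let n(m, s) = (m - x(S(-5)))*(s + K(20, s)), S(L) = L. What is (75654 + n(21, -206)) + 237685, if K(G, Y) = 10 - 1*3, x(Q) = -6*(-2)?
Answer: 311548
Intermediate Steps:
x(Q) = 12
K(G, Y) = 7 (K(G, Y) = 10 - 3 = 7)
n(m, s) = (-12 + m)*(7 + s) (n(m, s) = (m - 1*12)*(s + 7) = (m - 12)*(7 + s) = (-12 + m)*(7 + s))
(75654 + n(21, -206)) + 237685 = (75654 + (-84 - 12*(-206) + 7*21 + 21*(-206))) + 237685 = (75654 + (-84 + 2472 + 147 - 4326)) + 237685 = (75654 - 1791) + 237685 = 73863 + 237685 = 311548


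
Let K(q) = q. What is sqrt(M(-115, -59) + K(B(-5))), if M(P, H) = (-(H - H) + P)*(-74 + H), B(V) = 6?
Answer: sqrt(15301) ≈ 123.70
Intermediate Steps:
M(P, H) = P*(-74 + H) (M(P, H) = (-1*0 + P)*(-74 + H) = (0 + P)*(-74 + H) = P*(-74 + H))
sqrt(M(-115, -59) + K(B(-5))) = sqrt(-115*(-74 - 59) + 6) = sqrt(-115*(-133) + 6) = sqrt(15295 + 6) = sqrt(15301)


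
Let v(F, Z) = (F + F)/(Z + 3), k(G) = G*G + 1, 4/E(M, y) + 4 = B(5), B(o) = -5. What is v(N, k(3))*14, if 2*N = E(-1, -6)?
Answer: -56/117 ≈ -0.47863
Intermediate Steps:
E(M, y) = -4/9 (E(M, y) = 4/(-4 - 5) = 4/(-9) = 4*(-1/9) = -4/9)
k(G) = 1 + G**2 (k(G) = G**2 + 1 = 1 + G**2)
N = -2/9 (N = (1/2)*(-4/9) = -2/9 ≈ -0.22222)
v(F, Z) = 2*F/(3 + Z) (v(F, Z) = (2*F)/(3 + Z) = 2*F/(3 + Z))
v(N, k(3))*14 = (2*(-2/9)/(3 + (1 + 3**2)))*14 = (2*(-2/9)/(3 + (1 + 9)))*14 = (2*(-2/9)/(3 + 10))*14 = (2*(-2/9)/13)*14 = (2*(-2/9)*(1/13))*14 = -4/117*14 = -56/117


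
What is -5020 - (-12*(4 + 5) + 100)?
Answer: -5012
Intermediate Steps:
-5020 - (-12*(4 + 5) + 100) = -5020 - (-12*9 + 100) = -5020 - (-108 + 100) = -5020 - 1*(-8) = -5020 + 8 = -5012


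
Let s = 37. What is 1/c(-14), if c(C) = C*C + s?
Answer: 1/233 ≈ 0.0042918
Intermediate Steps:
c(C) = 37 + C² (c(C) = C*C + 37 = C² + 37 = 37 + C²)
1/c(-14) = 1/(37 + (-14)²) = 1/(37 + 196) = 1/233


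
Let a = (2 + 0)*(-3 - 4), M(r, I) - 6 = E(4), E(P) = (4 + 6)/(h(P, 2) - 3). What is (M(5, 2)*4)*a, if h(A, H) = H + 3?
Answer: -616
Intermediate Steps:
h(A, H) = 3 + H
E(P) = 5 (E(P) = (4 + 6)/((3 + 2) - 3) = 10/(5 - 3) = 10/2 = 10*(½) = 5)
M(r, I) = 11 (M(r, I) = 6 + 5 = 11)
a = -14 (a = 2*(-7) = -14)
(M(5, 2)*4)*a = (11*4)*(-14) = 44*(-14) = -616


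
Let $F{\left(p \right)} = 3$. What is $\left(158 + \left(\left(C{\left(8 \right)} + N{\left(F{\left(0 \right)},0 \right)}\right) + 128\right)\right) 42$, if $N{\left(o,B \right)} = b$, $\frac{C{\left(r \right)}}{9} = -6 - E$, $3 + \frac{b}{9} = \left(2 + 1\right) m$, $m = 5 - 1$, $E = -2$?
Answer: $13902$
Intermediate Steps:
$m = 4$
$b = 81$ ($b = -27 + 9 \left(2 + 1\right) 4 = -27 + 9 \cdot 3 \cdot 4 = -27 + 9 \cdot 12 = -27 + 108 = 81$)
$C{\left(r \right)} = -36$ ($C{\left(r \right)} = 9 \left(-6 - -2\right) = 9 \left(-6 + 2\right) = 9 \left(-4\right) = -36$)
$N{\left(o,B \right)} = 81$
$\left(158 + \left(\left(C{\left(8 \right)} + N{\left(F{\left(0 \right)},0 \right)}\right) + 128\right)\right) 42 = \left(158 + \left(\left(-36 + 81\right) + 128\right)\right) 42 = \left(158 + \left(45 + 128\right)\right) 42 = \left(158 + 173\right) 42 = 331 \cdot 42 = 13902$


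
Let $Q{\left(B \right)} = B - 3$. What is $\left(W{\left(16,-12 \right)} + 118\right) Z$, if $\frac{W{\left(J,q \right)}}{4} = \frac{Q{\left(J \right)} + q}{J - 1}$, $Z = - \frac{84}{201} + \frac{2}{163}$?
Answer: $- \frac{1571764}{32763} \approx -47.974$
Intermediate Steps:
$Z = - \frac{4430}{10921}$ ($Z = \left(-84\right) \frac{1}{201} + 2 \cdot \frac{1}{163} = - \frac{28}{67} + \frac{2}{163} = - \frac{4430}{10921} \approx -0.40564$)
$Q{\left(B \right)} = -3 + B$
$W{\left(J,q \right)} = \frac{4 \left(-3 + J + q\right)}{-1 + J}$ ($W{\left(J,q \right)} = 4 \frac{\left(-3 + J\right) + q}{J - 1} = 4 \frac{-3 + J + q}{-1 + J} = \frac{4 \left(-3 + J + q\right)}{-1 + J}$)
$\left(W{\left(16,-12 \right)} + 118\right) Z = \left(\frac{4 \left(-3 + 16 - 12\right)}{-1 + 16} + 118\right) \left(- \frac{4430}{10921}\right) = \left(4 \cdot \frac{1}{15} \cdot 1 + 118\right) \left(- \frac{4430}{10921}\right) = \left(\frac{4}{15} + 118\right) \left(- \frac{4430}{10921}\right) = \frac{1774}{15} \left(- \frac{4430}{10921}\right) = - \frac{1571764}{32763}$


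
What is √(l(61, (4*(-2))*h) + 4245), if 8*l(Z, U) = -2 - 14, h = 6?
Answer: √4243 ≈ 65.138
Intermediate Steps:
l(Z, U) = -2 (l(Z, U) = (-2 - 14)/8 = (⅛)*(-16) = -2)
√(l(61, (4*(-2))*h) + 4245) = √(-2 + 4245) = √4243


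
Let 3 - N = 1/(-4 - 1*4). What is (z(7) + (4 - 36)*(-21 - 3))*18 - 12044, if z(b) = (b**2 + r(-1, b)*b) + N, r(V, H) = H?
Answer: 14401/4 ≈ 3600.3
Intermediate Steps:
N = 25/8 (N = 3 - 1/(-4 - 1*4) = 3 - 1/(-4 - 4) = 3 - 1/(-8) = 3 - 1*(-1/8) = 3 + 1/8 = 25/8 ≈ 3.1250)
z(b) = 25/8 + 2*b**2 (z(b) = (b**2 + b*b) + 25/8 = (b**2 + b**2) + 25/8 = 2*b**2 + 25/8 = 25/8 + 2*b**2)
(z(7) + (4 - 36)*(-21 - 3))*18 - 12044 = ((25/8 + 2*7**2) + (4 - 36)*(-21 - 3))*18 - 12044 = ((25/8 + 2*49) - 32*(-24))*18 - 12044 = ((25/8 + 98) + 768)*18 - 12044 = (809/8 + 768)*18 - 12044 = (6953/8)*18 - 12044 = 62577/4 - 12044 = 14401/4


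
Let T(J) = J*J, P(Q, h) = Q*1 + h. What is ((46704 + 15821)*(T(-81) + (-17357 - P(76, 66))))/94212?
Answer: -113983075/15702 ≈ -7259.1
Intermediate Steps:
P(Q, h) = Q + h
T(J) = J²
((46704 + 15821)*(T(-81) + (-17357 - P(76, 66))))/94212 = ((46704 + 15821)*((-81)² + (-17357 - (76 + 66))))/94212 = (62525*(6561 + (-17357 - 1*142)))*(1/94212) = (62525*(6561 + (-17357 - 142)))*(1/94212) = (62525*(6561 - 17499))*(1/94212) = (62525*(-10938))*(1/94212) = -683898450*1/94212 = -113983075/15702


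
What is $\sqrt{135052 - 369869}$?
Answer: $i \sqrt{234817} \approx 484.58 i$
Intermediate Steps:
$\sqrt{135052 - 369869} = \sqrt{-234817} = i \sqrt{234817}$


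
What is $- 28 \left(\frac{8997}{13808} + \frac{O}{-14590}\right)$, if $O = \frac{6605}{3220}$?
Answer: $- \frac{10564651469}{579193820} \approx -18.24$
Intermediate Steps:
$O = \frac{1321}{644}$ ($O = 6605 \cdot \frac{1}{3220} = \frac{1321}{644} \approx 2.0512$)
$- 28 \left(\frac{8997}{13808} + \frac{O}{-14590}\right) = - 28 \left(\frac{8997}{13808} + \frac{1321}{644 \left(-14590\right)}\right) = - 28 \left(8997 \cdot \frac{1}{13808} + \frac{1321}{644} \left(- \frac{1}{14590}\right)\right) = - 28 \left(\frac{8997}{13808} - \frac{1321}{9395960}\right) = \left(-28\right) \frac{10564651469}{16217426960} = - \frac{10564651469}{579193820}$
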